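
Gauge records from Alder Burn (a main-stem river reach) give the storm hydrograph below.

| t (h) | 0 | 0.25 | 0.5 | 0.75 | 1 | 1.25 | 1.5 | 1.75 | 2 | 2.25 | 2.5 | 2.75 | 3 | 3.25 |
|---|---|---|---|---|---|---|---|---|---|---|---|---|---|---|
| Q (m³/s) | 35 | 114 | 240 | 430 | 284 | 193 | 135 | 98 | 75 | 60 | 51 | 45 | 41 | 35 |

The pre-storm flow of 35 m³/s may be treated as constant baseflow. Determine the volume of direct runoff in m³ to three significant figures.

V ≈ 1.21 × 10^6 m³

Direct-runoff ordinates (Q − Q_b): 0.0, 79.0, 205.0, 395.0, 249.0, 158.0, 100.0, 63.0, 40.0, 25.0, 16.0, 10.0, 6.0, 0.0 m³/s.
ΣQ_DR = 1346 m³/s.
With Δt = 0.25 h = 900 s, V = ΣQ_DR · Δt = 1346 × 900 = 1.21 × 10^6 m³.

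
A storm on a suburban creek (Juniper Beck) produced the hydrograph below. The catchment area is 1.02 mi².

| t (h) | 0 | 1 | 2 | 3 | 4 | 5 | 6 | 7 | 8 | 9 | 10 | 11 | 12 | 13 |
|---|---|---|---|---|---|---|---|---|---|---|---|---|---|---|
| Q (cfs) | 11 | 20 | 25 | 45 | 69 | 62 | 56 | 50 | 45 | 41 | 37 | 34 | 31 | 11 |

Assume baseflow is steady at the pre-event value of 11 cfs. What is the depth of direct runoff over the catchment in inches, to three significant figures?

d ≈ 0.582 in

Direct runoff: 0.0, 9.0, 14.0, 34.0, 58.0, 51.0, 45.0, 39.0, 34.0, 30.0, 26.0, 23.0, 20.0, 0.0 cfs; ΣQ_DR = 383.0 cfs.
V = ΣQ_DR · Δt = 383.0 × 3600 s = 1.379 × 10^6 ft³.
Over A = 1.02 mi², depth = V / A = 0.582 in.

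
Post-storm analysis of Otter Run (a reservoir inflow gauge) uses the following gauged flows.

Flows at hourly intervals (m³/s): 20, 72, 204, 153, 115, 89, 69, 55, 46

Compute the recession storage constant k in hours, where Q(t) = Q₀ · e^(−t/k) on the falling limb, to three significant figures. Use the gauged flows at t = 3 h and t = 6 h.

On the falling limb, Q drops from 153 to 69 m³/s between t = 3 h and t = 6 h (Δt = 3 h).
k = −Δt / ln(Q₂/Q₁) = −3 / ln(69/153) = 3.77 h.

k ≈ 3.77 h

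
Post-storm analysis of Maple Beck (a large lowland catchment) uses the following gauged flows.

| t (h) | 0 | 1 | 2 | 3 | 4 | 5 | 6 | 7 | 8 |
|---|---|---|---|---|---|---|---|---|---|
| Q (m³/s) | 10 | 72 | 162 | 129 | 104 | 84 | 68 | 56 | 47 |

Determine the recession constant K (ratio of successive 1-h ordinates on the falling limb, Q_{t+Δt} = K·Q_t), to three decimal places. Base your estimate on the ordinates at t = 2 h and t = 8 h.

K ≈ 0.814

Using the recession-limb readings at t = 2 h and t = 8 h: Q falls from 162 to 47 m³/s over 6 intervals.
K = (Q₂/Q₁)^(1/6) = (47/162)^(1/6) = 0.814.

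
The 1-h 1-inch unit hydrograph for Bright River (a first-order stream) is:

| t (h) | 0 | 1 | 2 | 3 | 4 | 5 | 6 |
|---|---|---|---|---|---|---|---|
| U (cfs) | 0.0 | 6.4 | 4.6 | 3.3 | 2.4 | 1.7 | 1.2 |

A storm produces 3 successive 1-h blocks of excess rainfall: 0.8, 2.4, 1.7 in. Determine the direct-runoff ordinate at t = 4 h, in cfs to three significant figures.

By discrete convolution, Q_j = Σ (P_i / 1 in) · U_{j−i}.
At t = 4 h (j=4): Q = (0.8/1)·2.4 + (2.4/1)·3.3 + (1.7/1)·4.6 = 17.7 cfs.

Q ≈ 17.7 cfs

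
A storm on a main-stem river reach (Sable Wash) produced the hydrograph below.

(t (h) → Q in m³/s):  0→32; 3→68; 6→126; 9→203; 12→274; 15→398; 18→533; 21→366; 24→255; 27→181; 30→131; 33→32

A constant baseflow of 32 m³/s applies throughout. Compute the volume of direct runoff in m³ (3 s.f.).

Direct-runoff ordinates (Q − Q_b): 0.0, 36.0, 94.0, 171.0, 242.0, 366.0, 501.0, 334.0, 223.0, 149.0, 99.0, 0.0 m³/s.
ΣQ_DR = 2215 m³/s.
With Δt = 3 h = 10800 s, V = ΣQ_DR · Δt = 2215 × 10800 = 2.39 × 10^7 m³.

V ≈ 2.39 × 10^7 m³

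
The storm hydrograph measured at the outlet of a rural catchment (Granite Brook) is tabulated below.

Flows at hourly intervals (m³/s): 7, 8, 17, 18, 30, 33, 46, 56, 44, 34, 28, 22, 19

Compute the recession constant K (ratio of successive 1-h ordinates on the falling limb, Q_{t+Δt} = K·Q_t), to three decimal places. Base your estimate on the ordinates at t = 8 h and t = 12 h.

Using the recession-limb readings at t = 8 h and t = 12 h: Q falls from 44 to 19 m³/s over 4 intervals.
K = (Q₂/Q₁)^(1/4) = (19/44)^(1/4) = 0.811.

K ≈ 0.811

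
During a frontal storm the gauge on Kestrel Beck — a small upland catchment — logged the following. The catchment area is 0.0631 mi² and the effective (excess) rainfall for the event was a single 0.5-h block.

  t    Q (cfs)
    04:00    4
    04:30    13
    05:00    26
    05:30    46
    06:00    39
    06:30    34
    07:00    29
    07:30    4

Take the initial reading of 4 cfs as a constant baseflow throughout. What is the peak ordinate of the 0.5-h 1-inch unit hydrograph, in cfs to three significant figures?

U_p ≈ 21.0 cfs

Direct runoff: 0.0, 9.0, 22.0, 42.0, 35.0, 30.0, 25.0, 0.0 cfs; ΣQ_DR = 163.0 cfs, peak = 42.0 cfs.
Runoff depth d = ΣQ_DR·Δt / A = 163.0 × 1800 / (0.0631 mi²) = 2.001 in.
The 1-inch UH is the DRH scaled by (1 in)/d, so U_p = 42.0 × 1/2.001 = 21.0 cfs.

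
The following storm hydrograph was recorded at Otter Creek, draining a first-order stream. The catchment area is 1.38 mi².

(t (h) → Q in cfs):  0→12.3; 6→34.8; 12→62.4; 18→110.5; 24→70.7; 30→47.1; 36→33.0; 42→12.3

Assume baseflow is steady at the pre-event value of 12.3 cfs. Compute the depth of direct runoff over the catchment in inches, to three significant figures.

d ≈ 1.92 in

Direct runoff: 0.0, 22.5, 50.1, 98.2, 58.4, 34.8, 20.7, 0.0 cfs; ΣQ_DR = 284.7 cfs.
V = ΣQ_DR · Δt = 284.7 × 21600 s = 6.150 × 10^6 ft³.
Over A = 1.38 mi², depth = V / A = 1.92 in.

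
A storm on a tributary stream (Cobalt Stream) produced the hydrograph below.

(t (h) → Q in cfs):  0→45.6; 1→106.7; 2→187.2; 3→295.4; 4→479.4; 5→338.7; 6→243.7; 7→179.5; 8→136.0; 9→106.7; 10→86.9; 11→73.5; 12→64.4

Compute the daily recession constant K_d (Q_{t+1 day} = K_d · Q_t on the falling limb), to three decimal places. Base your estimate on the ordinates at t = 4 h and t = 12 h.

Between t = 4 h and t = 12 h the flow falls from 479.4 to 64.4 cfs over 8×1 h = 8 h.
Per-interval ratio K = (64.4/479.4)^(1/8) = 0.7781; K_d = K^(24/1) = 0.002.

K_d ≈ 0.002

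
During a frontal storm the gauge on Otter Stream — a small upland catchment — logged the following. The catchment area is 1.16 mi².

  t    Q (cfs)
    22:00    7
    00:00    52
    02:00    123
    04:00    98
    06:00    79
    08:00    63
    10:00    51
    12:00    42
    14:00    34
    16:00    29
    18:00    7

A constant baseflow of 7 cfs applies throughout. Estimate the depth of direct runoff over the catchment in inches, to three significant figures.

d ≈ 1.36 in

Direct runoff: 0.0, 45.0, 116.0, 91.0, 72.0, 56.0, 44.0, 35.0, 27.0, 22.0, 0.0 cfs; ΣQ_DR = 508.0 cfs.
V = ΣQ_DR · Δt = 508.0 × 7200 s = 3.658 × 10^6 ft³.
Over A = 1.16 mi², depth = V / A = 1.36 in.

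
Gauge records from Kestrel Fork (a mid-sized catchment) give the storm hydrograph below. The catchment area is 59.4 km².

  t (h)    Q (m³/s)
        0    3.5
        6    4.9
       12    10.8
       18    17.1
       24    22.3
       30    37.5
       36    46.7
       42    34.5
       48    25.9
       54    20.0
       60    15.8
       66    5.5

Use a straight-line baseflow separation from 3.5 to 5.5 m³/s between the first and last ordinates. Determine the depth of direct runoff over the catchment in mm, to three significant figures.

d ≈ 69.3 mm

Direct runoff: 0.00, 1.22, 6.94, 13.05, 18.07, 33.09, 42.11, 29.73, 20.95, 14.86, 10.48, 0.00 m³/s; ΣQ_DR = 190.5 m³/s.
V = ΣQ_DR · Δt = 190.5 × 21600 s = 4.115 × 10^6 m³.
Over A = 59.4 km², depth = V / A = 69.3 mm.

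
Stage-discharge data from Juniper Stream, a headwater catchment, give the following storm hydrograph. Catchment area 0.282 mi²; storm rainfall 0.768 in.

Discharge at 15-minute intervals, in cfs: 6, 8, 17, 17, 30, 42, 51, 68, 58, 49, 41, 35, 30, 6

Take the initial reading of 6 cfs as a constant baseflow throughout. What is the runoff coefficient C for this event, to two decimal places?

C ≈ 0.67

ΣQ_DR = 374.0 cfs; V = ΣQ_DR·Δt = 3.366 × 10^5 ft³.
Runoff depth d = V / A = 0.5138 in.
C = d / P = 0.5138 / 0.768 = 0.67.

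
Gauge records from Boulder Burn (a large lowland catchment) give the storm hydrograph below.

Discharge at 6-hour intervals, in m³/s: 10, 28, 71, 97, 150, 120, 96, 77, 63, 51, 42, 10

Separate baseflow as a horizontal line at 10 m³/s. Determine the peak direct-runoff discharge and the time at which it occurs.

Q_p = 140.0 m³/s at t = 24 h

Subtracting baseflow gives direct-runoff ordinates: 0.0, 18.0, 61.0, 87.0, 140.0, 110.0, 86.0, 67.0, 53.0, 41.0, 32.0, 0.0 m³/s.
The maximum is 140.0 m³/s, occurring at the reading for t = 24 h.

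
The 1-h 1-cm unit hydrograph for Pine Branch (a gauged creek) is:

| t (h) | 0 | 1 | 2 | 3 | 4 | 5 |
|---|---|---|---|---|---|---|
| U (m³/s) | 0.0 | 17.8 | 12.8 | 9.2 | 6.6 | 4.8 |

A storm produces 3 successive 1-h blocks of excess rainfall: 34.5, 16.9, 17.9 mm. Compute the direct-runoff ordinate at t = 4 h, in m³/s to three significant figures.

By discrete convolution, Q_j = Σ (P_i / 10 mm) · U_{j−i}.
At t = 4 h (j=4): Q = (34.5/10)·6.6 + (16.9/10)·9.2 + (17.9/10)·12.8 = 61.2 m³/s.

Q ≈ 61.2 m³/s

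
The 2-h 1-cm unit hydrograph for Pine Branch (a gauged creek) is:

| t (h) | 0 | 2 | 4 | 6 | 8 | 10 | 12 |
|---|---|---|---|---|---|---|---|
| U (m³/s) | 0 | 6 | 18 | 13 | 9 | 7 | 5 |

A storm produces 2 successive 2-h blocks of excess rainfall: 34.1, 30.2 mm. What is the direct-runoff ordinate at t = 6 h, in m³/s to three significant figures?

Q ≈ 98.7 m³/s

By discrete convolution, Q_j = Σ (P_i / 10 mm) · U_{j−i}.
At t = 6 h (j=3): Q = (34.1/10)·13 + (30.2/10)·18 = 98.7 m³/s.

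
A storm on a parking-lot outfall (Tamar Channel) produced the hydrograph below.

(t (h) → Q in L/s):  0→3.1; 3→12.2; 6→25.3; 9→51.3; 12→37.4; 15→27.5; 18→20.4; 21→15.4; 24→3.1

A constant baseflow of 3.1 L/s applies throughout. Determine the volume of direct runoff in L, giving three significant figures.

Direct-runoff ordinates (Q − Q_b): 0.0, 9.1, 22.2, 48.2, 34.3, 24.4, 17.3, 12.3, 0.0 L/s.
ΣQ_DR = 167.8 L/s.
With Δt = 3 h = 10800 s, V = ΣQ_DR · Δt = 167.8 × 10800 = 1.81 × 10^6 L.

V ≈ 1.81 × 10^6 L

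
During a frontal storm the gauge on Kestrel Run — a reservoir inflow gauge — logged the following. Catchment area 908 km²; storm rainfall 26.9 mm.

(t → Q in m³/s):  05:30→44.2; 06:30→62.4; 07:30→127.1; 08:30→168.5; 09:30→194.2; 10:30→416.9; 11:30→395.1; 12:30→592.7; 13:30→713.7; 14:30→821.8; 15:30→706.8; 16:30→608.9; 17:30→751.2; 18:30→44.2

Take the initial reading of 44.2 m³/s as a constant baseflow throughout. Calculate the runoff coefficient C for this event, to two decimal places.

ΣQ_DR = 5029 m³/s; V = ΣQ_DR·Δt = 1.810 × 10^7 m³.
Runoff depth d = V / A = 19.94 mm.
C = d / P = 19.94 / 26.9 = 0.74.

C ≈ 0.74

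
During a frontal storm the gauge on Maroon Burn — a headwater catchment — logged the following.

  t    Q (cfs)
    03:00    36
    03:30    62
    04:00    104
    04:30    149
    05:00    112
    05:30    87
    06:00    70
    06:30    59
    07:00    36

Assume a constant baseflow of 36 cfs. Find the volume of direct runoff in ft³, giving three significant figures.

Direct-runoff ordinates (Q − Q_b): 0.0, 26.0, 68.0, 113.0, 76.0, 51.0, 34.0, 23.0, 0.0 cfs.
ΣQ_DR = 391.0 cfs.
With Δt = 0.5 h = 1800 s, V = ΣQ_DR · Δt = 391.0 × 1800 = 7.04 × 10^5 ft³.

V ≈ 7.04 × 10^5 ft³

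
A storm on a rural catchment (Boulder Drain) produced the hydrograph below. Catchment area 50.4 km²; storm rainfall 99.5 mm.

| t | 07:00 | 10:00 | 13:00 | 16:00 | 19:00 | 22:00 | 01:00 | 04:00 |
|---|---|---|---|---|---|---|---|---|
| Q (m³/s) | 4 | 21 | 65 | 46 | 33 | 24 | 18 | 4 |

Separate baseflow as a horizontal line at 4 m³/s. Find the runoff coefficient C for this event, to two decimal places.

ΣQ_DR = 183.0 m³/s; V = ΣQ_DR·Δt = 1.976 × 10^6 m³.
Runoff depth d = V / A = 39.21 mm.
C = d / P = 39.21 / 99.5 = 0.39.

C ≈ 0.39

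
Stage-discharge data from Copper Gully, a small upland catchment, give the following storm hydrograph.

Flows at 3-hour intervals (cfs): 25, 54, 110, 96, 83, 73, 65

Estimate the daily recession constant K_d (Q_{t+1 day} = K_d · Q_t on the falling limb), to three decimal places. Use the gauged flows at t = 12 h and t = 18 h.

K_d ≈ 0.376

Between t = 12 h and t = 18 h the flow falls from 83 to 65 cfs over 2×3 h = 6 h.
Per-interval ratio K = (65/83)^(1/2) = 0.8849; K_d = K^(24/3) = 0.376.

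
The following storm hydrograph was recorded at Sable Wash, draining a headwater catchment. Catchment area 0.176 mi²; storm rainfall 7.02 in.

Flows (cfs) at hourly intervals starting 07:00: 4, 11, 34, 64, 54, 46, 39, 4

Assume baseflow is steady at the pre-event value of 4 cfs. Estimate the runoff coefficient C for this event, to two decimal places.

C ≈ 0.28

ΣQ_DR = 224.0 cfs; V = ΣQ_DR·Δt = 8.064 × 10^5 ft³.
Runoff depth d = V / A = 1.972 in.
C = d / P = 1.972 / 7.02 = 0.28.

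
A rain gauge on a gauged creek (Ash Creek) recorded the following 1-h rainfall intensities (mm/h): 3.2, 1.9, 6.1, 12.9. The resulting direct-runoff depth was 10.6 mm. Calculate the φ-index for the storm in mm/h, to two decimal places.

Only the 2 blocks with intensity above φ contribute runoff: 6.1, 12.9 mm/h.
Σ(I−φ)·Δt = d  ⇒  (6.1+12.9 − 2φ)·1 = 10.6
φ = (19.00 − 10.6/1) / 2 = 4.20 mm/h.

φ ≈ 4.20 mm/h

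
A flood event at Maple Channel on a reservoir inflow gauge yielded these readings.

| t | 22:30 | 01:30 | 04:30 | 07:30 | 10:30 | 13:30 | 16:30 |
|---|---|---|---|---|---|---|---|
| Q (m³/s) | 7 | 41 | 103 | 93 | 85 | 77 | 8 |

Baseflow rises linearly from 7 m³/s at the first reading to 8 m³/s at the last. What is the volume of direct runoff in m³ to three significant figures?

V ≈ 3.90 × 10^6 m³

Direct-runoff ordinates (Q − Q_b): 0.00, 33.83, 95.67, 85.50, 77.33, 69.17, 0.00 m³/s.
ΣQ_DR = 361.5 m³/s.
With Δt = 3 h = 10800 s, V = ΣQ_DR · Δt = 361.5 × 10800 = 3.90 × 10^6 m³.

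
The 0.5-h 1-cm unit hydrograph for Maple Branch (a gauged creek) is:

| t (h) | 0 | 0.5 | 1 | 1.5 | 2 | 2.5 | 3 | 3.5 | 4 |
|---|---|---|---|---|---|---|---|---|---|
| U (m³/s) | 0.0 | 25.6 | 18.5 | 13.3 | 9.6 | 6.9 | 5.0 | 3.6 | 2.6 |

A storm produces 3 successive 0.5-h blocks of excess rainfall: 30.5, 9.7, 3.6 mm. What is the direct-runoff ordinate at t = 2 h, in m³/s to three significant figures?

By discrete convolution, Q_j = Σ (P_i / 10 mm) · U_{j−i}.
At t = 2 h (j=4): Q = (30.5/10)·9.6 + (9.7/10)·13.3 + (3.6/10)·18.5 = 48.8 m³/s.

Q ≈ 48.8 m³/s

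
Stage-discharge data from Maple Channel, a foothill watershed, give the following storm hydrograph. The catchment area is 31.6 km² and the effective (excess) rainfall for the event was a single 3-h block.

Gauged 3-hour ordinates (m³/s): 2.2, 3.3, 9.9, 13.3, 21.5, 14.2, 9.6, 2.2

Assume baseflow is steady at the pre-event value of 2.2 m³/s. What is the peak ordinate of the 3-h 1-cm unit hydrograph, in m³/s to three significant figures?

U_p ≈ 9.64 m³/s

Direct runoff: 0.0, 1.1, 7.7, 11.1, 19.3, 12.0, 7.4, 0.0 m³/s; ΣQ_DR = 58.60 m³/s, peak = 19.3 m³/s.
Runoff depth d = ΣQ_DR·Δt / A = 58.60 × 10800 / (31.6 km²) = 20.03 mm.
The 1-cm UH is the DRH scaled by (10 mm)/d, so U_p = 19.3 × 10/20.03 = 9.64 m³/s.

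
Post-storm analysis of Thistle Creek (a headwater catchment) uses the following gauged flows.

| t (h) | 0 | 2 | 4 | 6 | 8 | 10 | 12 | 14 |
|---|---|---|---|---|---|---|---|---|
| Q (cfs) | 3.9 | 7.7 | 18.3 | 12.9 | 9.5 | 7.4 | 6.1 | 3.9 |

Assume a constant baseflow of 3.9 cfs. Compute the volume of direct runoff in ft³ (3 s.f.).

Direct-runoff ordinates (Q − Q_b): 0.0, 3.8, 14.4, 9.0, 5.6, 3.5, 2.2, 0.0 cfs.
ΣQ_DR = 38.50 cfs.
With Δt = 2 h = 7200 s, V = ΣQ_DR · Δt = 38.50 × 7200 = 2.77 × 10^5 ft³.

V ≈ 2.77 × 10^5 ft³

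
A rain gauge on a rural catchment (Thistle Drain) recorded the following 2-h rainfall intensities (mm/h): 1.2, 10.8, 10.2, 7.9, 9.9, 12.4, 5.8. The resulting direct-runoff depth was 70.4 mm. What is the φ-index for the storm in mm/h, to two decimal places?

Only the 6 blocks with intensity above φ contribute runoff: 10.8, 10.2, 7.9, 9.9, 12.4, 5.8 mm/h.
Σ(I−φ)·Δt = d  ⇒  (10.8+10.2+7.9+9.9+12.4+5.8 − 6φ)·2 = 70.4
φ = (57.00 − 70.4/2) / 6 = 3.63 mm/h.

φ ≈ 3.63 mm/h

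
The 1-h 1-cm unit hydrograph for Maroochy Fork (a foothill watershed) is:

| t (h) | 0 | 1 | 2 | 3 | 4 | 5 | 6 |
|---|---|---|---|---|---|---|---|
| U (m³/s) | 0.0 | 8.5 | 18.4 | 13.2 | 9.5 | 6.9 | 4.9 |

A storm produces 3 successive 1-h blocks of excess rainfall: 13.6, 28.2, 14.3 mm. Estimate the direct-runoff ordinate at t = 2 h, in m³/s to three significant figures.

Q ≈ 49.0 m³/s

By discrete convolution, Q_j = Σ (P_i / 10 mm) · U_{j−i}.
At t = 2 h (j=2): Q = (13.6/10)·18.4 + (28.2/10)·8.5 + (14.3/10)·0.0 = 49.0 m³/s.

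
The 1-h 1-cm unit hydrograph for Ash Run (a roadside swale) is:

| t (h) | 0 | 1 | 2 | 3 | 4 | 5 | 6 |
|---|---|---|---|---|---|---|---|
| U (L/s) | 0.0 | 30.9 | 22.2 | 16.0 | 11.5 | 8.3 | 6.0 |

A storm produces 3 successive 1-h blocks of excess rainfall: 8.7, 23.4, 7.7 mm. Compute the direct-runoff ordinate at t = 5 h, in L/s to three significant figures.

By discrete convolution, Q_j = Σ (P_i / 10 mm) · U_{j−i}.
At t = 5 h (j=5): Q = (8.7/10)·8.3 + (23.4/10)·11.5 + (7.7/10)·16.0 = 46.5 L/s.

Q ≈ 46.5 L/s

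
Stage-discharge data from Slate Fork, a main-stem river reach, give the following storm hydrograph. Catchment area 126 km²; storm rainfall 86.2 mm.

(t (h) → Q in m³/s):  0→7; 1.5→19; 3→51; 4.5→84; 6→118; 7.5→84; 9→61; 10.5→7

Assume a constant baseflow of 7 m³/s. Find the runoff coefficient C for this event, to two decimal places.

C ≈ 0.19

ΣQ_DR = 375.0 m³/s; V = ΣQ_DR·Δt = 2.025 × 10^6 m³.
Runoff depth d = V / A = 16.07 mm.
C = d / P = 16.07 / 86.2 = 0.19.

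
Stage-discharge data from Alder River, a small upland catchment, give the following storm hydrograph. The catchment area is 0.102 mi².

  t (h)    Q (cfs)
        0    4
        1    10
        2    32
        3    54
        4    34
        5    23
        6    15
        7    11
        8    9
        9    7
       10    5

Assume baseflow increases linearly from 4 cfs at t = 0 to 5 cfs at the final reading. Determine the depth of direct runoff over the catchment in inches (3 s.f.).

d ≈ 2.35 in

Direct runoff: 0.00, 5.90, 27.80, 49.70, 29.60, 18.50, 10.40, 6.30, 4.20, 2.10, 0.00 cfs; ΣQ_DR = 154.5 cfs.
V = ΣQ_DR · Δt = 154.5 × 3600 s = 5.562 × 10^5 ft³.
Over A = 0.102 mi², depth = V / A = 2.35 in.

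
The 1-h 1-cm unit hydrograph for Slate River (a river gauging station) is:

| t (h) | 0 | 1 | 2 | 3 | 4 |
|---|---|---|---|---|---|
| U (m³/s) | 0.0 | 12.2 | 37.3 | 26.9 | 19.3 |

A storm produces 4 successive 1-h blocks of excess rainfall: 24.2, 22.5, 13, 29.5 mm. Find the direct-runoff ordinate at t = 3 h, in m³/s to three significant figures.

By discrete convolution, Q_j = Σ (P_i / 10 mm) · U_{j−i}.
At t = 3 h (j=3): Q = (24.2/10)·26.9 + (22.5/10)·37.3 + (13/10)·12.2 + (29.5/10)·0.0 = 165 m³/s.

Q ≈ 165 m³/s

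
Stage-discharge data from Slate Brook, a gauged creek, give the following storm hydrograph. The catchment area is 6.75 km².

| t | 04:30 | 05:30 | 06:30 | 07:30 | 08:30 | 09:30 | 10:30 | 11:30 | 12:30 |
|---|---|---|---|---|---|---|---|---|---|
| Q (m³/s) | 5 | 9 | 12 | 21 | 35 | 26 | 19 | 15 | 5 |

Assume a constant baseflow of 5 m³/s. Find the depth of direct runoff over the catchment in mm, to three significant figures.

d ≈ 54.4 mm

Direct runoff: 0.0, 4.0, 7.0, 16.0, 30.0, 21.0, 14.0, 10.0, 0.0 m³/s; ΣQ_DR = 102.0 m³/s.
V = ΣQ_DR · Δt = 102.0 × 3600 s = 3.672 × 10^5 m³.
Over A = 6.75 km², depth = V / A = 54.4 mm.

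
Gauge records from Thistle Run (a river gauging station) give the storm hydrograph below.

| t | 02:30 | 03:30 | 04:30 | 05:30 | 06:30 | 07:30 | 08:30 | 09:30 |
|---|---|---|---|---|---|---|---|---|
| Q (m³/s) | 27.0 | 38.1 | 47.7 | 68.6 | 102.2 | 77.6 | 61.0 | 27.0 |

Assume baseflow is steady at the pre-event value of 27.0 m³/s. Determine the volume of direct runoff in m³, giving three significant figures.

Direct-runoff ordinates (Q − Q_b): 0.0, 11.1, 20.7, 41.6, 75.2, 50.6, 34.0, 0.0 m³/s.
ΣQ_DR = 233.2 m³/s.
With Δt = 1 h = 3600 s, V = ΣQ_DR · Δt = 233.2 × 3600 = 8.40 × 10^5 m³.

V ≈ 8.40 × 10^5 m³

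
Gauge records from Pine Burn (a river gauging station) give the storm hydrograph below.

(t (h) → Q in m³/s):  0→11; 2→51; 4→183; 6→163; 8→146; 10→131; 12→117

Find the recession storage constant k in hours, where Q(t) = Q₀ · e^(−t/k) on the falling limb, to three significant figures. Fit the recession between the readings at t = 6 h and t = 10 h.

k ≈ 18.3 h

On the falling limb, Q drops from 163 to 131 m³/s between t = 6 h and t = 10 h (Δt = 4 h).
k = −Δt / ln(Q₂/Q₁) = −4 / ln(131/163) = 18.3 h.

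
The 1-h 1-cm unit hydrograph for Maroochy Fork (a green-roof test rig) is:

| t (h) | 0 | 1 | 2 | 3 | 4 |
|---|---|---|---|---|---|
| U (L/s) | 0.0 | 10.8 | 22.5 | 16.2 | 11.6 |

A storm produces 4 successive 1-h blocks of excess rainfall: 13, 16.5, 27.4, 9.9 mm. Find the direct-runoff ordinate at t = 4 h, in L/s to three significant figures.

By discrete convolution, Q_j = Σ (P_i / 10 mm) · U_{j−i}.
At t = 4 h (j=4): Q = (13/10)·11.6 + (16.5/10)·16.2 + (27.4/10)·22.5 + (9.9/10)·10.8 = 114 L/s.

Q ≈ 114 L/s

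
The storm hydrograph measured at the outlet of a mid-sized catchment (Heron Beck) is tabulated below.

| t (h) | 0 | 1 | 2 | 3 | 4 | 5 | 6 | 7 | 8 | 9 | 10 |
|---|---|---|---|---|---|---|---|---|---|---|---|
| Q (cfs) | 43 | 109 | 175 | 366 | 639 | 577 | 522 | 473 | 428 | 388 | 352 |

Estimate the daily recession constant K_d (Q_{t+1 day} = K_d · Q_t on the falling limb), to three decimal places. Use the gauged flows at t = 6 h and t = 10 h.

K_d ≈ 0.094

Between t = 6 h and t = 10 h the flow falls from 522 to 352 cfs over 4×1 h = 4 h.
Per-interval ratio K = (352/522)^(1/4) = 0.9062; K_d = K^(24/1) = 0.094.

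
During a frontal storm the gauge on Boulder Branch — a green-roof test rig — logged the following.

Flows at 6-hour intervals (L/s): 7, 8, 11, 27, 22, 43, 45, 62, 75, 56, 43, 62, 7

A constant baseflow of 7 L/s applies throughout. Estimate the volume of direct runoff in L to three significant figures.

Direct-runoff ordinates (Q − Q_b): 0.0, 1.0, 4.0, 20.0, 15.0, 36.0, 38.0, 55.0, 68.0, 49.0, 36.0, 55.0, 0.0 L/s.
ΣQ_DR = 377.0 L/s.
With Δt = 6 h = 21600 s, V = ΣQ_DR · Δt = 377.0 × 21600 = 8.14 × 10^6 L.

V ≈ 8.14 × 10^6 L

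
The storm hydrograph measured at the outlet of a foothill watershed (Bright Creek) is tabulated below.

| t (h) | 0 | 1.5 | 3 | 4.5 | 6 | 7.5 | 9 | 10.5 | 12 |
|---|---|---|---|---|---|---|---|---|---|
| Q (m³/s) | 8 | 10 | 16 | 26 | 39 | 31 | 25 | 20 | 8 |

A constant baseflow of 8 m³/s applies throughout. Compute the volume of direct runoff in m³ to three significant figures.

Direct-runoff ordinates (Q − Q_b): 0.0, 2.0, 8.0, 18.0, 31.0, 23.0, 17.0, 12.0, 0.0 m³/s.
ΣQ_DR = 111.0 m³/s.
With Δt = 1.5 h = 5400 s, V = ΣQ_DR · Δt = 111.0 × 5400 = 5.99 × 10^5 m³.

V ≈ 5.99 × 10^5 m³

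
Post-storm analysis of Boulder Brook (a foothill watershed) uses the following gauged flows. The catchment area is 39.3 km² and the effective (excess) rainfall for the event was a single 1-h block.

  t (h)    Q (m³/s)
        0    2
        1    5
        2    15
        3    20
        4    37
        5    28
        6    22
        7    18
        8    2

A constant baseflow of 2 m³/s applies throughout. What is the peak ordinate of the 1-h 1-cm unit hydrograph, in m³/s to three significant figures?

Direct runoff: 0.0, 3.0, 13.0, 18.0, 35.0, 26.0, 20.0, 16.0, 0.0 m³/s; ΣQ_DR = 131.0 m³/s, peak = 35.0 m³/s.
Runoff depth d = ΣQ_DR·Δt / A = 131.0 × 3600 / (39.3 km²) = 12.00 mm.
The 1-cm UH is the DRH scaled by (10 mm)/d, so U_p = 35.0 × 10/12.00 = 29.2 m³/s.

U_p ≈ 29.2 m³/s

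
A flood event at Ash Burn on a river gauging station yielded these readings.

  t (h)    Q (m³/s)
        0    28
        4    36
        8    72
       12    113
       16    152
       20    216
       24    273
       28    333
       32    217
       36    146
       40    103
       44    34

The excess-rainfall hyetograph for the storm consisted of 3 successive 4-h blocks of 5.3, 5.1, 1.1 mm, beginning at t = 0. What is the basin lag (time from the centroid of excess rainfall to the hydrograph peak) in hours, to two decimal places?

t_L ≈ 23.46 h

Centroid of excess rainfall: t_c = Σ P_i·t̄_i / ΣP_i = 4.5391 h (block centres at 2, 6, 10 h).
Hydrograph peak occurs at t = 28 h, so basin lag t_L = 28 − 4.5391 = 23.46 h.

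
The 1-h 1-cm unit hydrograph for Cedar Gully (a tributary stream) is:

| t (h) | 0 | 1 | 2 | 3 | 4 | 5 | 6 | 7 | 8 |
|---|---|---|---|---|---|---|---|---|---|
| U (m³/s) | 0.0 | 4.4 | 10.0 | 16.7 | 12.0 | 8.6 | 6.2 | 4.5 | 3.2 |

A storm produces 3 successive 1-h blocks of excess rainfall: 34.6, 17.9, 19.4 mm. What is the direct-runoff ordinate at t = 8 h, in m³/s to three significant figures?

Q ≈ 31.2 m³/s

By discrete convolution, Q_j = Σ (P_i / 10 mm) · U_{j−i}.
At t = 8 h (j=8): Q = (34.6/10)·3.2 + (17.9/10)·4.5 + (19.4/10)·6.2 = 31.2 m³/s.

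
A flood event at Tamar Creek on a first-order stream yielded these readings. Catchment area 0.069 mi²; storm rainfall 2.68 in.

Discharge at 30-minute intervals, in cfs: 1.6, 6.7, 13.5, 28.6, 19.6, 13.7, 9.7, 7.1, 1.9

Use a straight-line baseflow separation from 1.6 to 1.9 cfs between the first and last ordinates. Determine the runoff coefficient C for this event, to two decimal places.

C ≈ 0.36

ΣQ_DR = 86.65 cfs; V = ΣQ_DR·Δt = 1.560 × 10^5 ft³.
Runoff depth d = V / A = 0.9730 in.
C = d / P = 0.9730 / 2.68 = 0.36.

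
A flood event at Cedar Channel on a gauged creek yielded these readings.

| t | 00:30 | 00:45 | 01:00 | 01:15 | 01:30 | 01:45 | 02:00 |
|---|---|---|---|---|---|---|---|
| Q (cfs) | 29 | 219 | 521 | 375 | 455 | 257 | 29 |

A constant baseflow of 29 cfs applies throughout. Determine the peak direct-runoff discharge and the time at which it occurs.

Q_p = 492.0 cfs at t = 01:00

Subtracting baseflow gives direct-runoff ordinates: 0.0, 190.0, 492.0, 346.0, 426.0, 228.0, 0.0 cfs.
The maximum is 492.0 cfs, occurring at the reading for t = 01:00.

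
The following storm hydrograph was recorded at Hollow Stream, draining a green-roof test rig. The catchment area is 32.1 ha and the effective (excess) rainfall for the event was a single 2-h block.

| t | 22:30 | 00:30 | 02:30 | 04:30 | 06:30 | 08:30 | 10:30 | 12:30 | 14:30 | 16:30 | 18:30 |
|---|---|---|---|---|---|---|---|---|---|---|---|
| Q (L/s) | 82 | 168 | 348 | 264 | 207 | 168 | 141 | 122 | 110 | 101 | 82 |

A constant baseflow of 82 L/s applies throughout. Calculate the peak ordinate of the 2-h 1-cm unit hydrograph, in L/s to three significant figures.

U_p ≈ 133 L/s

Direct runoff: 0.0, 86.0, 266.0, 182.0, 125.0, 86.0, 59.0, 40.0, 28.0, 19.0, 0.0 L/s; ΣQ_DR = 891.0 L/s, peak = 266.0 L/s.
Runoff depth d = ΣQ_DR·Δt / A = 891.0 × 7200 / (32.1 ha) = 19.99 mm.
The 1-cm UH is the DRH scaled by (10 mm)/d, so U_p = 266.0 × 10/19.99 = 133 L/s.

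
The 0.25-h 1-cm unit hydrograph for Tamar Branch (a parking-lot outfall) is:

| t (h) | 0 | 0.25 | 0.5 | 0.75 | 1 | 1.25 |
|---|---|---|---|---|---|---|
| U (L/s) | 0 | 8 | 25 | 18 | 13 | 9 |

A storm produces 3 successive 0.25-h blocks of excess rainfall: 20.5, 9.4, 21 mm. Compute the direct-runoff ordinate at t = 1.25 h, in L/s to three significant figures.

Q ≈ 68.5 L/s

By discrete convolution, Q_j = Σ (P_i / 10 mm) · U_{j−i}.
At t = 1.25 h (j=5): Q = (20.5/10)·9 + (9.4/10)·13 + (21/10)·18 = 68.5 L/s.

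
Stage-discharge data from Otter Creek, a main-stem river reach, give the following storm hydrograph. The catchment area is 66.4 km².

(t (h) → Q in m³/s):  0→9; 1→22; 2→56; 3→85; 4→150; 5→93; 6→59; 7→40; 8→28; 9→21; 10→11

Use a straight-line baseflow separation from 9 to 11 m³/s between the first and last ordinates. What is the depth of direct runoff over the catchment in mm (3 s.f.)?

d ≈ 25.2 mm

Direct runoff: 0.00, 12.80, 46.60, 75.40, 140.20, 83.00, 48.80, 29.60, 17.40, 10.20, 0.00 m³/s; ΣQ_DR = 464.0 m³/s.
V = ΣQ_DR · Δt = 464.0 × 3600 s = 1.670 × 10^6 m³.
Over A = 66.4 km², depth = V / A = 25.2 mm.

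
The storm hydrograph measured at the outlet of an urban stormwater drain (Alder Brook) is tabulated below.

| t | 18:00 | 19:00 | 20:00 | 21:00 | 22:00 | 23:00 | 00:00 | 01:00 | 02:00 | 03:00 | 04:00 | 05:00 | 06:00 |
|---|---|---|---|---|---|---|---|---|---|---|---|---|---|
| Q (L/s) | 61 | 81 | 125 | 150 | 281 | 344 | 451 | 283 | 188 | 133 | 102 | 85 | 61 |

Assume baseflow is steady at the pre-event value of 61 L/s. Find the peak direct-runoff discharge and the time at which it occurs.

Q_p = 390.0 L/s at t = 00:00

Subtracting baseflow gives direct-runoff ordinates: 0.0, 20.0, 64.0, 89.0, 220.0, 283.0, 390.0, 222.0, 127.0, 72.0, 41.0, 24.0, 0.0 L/s.
The maximum is 390.0 L/s, occurring at the reading for t = 00:00.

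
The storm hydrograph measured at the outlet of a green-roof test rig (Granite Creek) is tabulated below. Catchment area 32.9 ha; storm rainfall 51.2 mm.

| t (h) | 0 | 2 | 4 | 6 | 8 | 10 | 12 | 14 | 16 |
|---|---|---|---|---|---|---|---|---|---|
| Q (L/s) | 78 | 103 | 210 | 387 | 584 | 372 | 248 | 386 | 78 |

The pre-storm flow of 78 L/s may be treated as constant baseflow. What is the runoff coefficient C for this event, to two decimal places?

C ≈ 0.75

ΣQ_DR = 1744 L/s; V = ΣQ_DR·Δt = 1.256 × 10^7 L.
Runoff depth d = V / A = 38.17 mm.
C = d / P = 38.17 / 51.2 = 0.75.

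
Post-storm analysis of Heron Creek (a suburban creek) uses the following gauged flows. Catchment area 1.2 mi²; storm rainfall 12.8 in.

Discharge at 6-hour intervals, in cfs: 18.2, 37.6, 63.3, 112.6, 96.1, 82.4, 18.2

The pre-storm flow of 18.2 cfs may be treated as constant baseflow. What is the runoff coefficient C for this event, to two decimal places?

C ≈ 0.18

ΣQ_DR = 301.0 cfs; V = ΣQ_DR·Δt = 6.502 × 10^6 ft³.
Runoff depth d = V / A = 2.332 in.
C = d / P = 2.332 / 12.8 = 0.18.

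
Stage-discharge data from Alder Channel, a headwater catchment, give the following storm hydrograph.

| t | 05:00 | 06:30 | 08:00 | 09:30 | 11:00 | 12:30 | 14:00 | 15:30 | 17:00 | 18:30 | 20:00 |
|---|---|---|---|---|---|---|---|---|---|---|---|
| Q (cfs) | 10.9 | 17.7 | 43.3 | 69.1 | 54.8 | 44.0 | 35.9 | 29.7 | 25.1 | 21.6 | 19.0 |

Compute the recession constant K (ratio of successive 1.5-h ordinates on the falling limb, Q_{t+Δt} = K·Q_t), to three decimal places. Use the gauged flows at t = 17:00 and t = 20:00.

K ≈ 0.870

Using the recession-limb readings at t = 17:00 and t = 20:00: Q falls from 25.1 to 19.0 cfs over 2 intervals.
K = (Q₂/Q₁)^(1/2) = (19.0/25.1)^(1/2) = 0.870.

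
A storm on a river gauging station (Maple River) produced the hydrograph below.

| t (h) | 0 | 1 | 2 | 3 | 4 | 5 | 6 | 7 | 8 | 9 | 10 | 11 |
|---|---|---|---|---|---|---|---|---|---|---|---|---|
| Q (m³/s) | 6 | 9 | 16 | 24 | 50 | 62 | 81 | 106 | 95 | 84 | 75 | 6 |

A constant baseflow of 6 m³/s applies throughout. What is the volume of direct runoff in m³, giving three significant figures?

V ≈ 1.95 × 10^6 m³

Direct-runoff ordinates (Q − Q_b): 0.0, 3.0, 10.0, 18.0, 44.0, 56.0, 75.0, 100.0, 89.0, 78.0, 69.0, 0.0 m³/s.
ΣQ_DR = 542.0 m³/s.
With Δt = 1 h = 3600 s, V = ΣQ_DR · Δt = 542.0 × 3600 = 1.95 × 10^6 m³.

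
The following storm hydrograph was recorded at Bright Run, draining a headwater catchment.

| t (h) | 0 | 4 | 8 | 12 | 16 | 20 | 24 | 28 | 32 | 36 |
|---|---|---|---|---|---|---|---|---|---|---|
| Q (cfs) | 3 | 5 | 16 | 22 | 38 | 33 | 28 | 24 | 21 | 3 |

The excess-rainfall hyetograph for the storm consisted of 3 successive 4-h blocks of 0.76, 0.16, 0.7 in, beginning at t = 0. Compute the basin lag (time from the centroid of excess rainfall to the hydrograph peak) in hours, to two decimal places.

t_L ≈ 10.15 h

Centroid of excess rainfall: t_c = Σ P_i·t̄_i / ΣP_i = 5.8519 h (block centres at 2, 6, 10 h).
Hydrograph peak occurs at t = 16 h, so basin lag t_L = 16 − 5.8519 = 10.15 h.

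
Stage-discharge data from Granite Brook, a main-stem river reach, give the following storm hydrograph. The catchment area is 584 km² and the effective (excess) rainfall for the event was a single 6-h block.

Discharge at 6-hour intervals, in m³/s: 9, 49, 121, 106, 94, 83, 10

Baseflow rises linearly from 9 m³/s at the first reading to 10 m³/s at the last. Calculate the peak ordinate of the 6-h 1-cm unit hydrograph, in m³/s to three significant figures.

U_p ≈ 74.5 m³/s

Direct runoff: 0.00, 39.83, 111.67, 96.50, 84.33, 73.17, 0.00 m³/s; ΣQ_DR = 405.5 m³/s, peak = 111.67 m³/s.
Runoff depth d = ΣQ_DR·Δt / A = 405.5 × 21600 / (584 km²) = 15.00 mm.
The 1-cm UH is the DRH scaled by (10 mm)/d, so U_p = 111.67 × 10/15.00 = 74.5 m³/s.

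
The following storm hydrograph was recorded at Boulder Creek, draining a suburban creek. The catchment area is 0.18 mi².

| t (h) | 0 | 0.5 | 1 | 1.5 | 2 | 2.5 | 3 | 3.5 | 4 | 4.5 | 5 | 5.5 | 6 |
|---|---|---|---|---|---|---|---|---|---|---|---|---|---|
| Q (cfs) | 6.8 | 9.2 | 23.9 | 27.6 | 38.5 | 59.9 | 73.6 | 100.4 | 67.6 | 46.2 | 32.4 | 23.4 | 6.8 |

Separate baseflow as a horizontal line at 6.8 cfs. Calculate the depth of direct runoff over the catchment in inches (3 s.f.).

Direct runoff: 0.0, 2.4, 17.1, 20.8, 31.7, 53.1, 66.8, 93.6, 60.8, 39.4, 25.6, 16.6, 0.0 cfs; ΣQ_DR = 427.9 cfs.
V = ΣQ_DR · Δt = 427.9 × 1800 s = 7.702 × 10^5 ft³.
Over A = 0.18 mi², depth = V / A = 1.84 in.

d ≈ 1.84 in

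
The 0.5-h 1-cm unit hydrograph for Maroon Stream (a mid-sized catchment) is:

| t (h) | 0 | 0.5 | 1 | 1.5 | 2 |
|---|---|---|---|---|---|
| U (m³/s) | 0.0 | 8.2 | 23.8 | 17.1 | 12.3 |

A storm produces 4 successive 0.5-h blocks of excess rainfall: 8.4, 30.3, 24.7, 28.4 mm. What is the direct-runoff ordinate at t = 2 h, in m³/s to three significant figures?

Q ≈ 144 m³/s

By discrete convolution, Q_j = Σ (P_i / 10 mm) · U_{j−i}.
At t = 2 h (j=4): Q = (8.4/10)·12.3 + (30.3/10)·17.1 + (24.7/10)·23.8 + (28.4/10)·8.2 = 144 m³/s.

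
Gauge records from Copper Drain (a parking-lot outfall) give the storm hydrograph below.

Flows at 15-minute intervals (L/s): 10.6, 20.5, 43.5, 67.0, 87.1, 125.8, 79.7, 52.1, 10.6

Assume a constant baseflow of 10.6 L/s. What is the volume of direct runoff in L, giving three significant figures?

Direct-runoff ordinates (Q − Q_b): 0.0, 9.9, 32.9, 56.4, 76.5, 115.2, 69.1, 41.5, 0.0 L/s.
ΣQ_DR = 401.5 L/s.
With Δt = 0.25 h = 900 s, V = ΣQ_DR · Δt = 401.5 × 900 = 3.61 × 10^5 L.

V ≈ 3.61 × 10^5 L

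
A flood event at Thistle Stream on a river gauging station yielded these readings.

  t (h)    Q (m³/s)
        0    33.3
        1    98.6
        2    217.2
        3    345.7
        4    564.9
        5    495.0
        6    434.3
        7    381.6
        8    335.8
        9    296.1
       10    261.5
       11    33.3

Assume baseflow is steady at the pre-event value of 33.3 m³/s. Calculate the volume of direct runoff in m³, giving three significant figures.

Direct-runoff ordinates (Q − Q_b): 0.0, 65.3, 183.9, 312.4, 531.6, 461.7, 401.0, 348.3, 302.5, 262.8, 228.2, 0.0 m³/s.
ΣQ_DR = 3098 m³/s.
With Δt = 1 h = 3600 s, V = ΣQ_DR · Δt = 3098 × 3600 = 1.12 × 10^7 m³.

V ≈ 1.12 × 10^7 m³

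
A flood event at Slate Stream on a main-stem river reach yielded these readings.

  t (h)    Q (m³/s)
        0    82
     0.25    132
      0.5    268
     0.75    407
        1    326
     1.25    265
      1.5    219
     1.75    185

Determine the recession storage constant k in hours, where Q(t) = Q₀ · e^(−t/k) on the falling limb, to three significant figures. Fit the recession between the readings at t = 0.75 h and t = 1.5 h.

k ≈ 1.21 h

On the falling limb, Q drops from 407 to 219 m³/s between t = 0.75 h and t = 1.5 h (Δt = 0.75 h).
k = −Δt / ln(Q₂/Q₁) = −0.75 / ln(219/407) = 1.21 h.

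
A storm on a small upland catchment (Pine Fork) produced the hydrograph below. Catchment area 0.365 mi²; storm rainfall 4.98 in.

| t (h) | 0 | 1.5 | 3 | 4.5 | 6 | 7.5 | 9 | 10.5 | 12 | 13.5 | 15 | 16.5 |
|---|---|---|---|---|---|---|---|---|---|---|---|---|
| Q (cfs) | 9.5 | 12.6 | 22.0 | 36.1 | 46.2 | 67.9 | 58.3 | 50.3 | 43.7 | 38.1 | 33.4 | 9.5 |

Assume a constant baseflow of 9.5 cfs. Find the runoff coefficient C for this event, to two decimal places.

C ≈ 0.40

ΣQ_DR = 313.6 cfs; V = ΣQ_DR·Δt = 1.693 × 10^6 ft³.
Runoff depth d = V / A = 1.997 in.
C = d / P = 1.997 / 4.98 = 0.40.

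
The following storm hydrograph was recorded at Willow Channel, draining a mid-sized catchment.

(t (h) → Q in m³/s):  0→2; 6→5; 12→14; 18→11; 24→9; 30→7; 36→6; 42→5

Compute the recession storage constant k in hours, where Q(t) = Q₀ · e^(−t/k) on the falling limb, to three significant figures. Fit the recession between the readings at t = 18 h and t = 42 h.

k ≈ 30.4 h

On the falling limb, Q drops from 11 to 5 m³/s between t = 18 h and t = 42 h (Δt = 24 h).
k = −Δt / ln(Q₂/Q₁) = −24 / ln(5/11) = 30.4 h.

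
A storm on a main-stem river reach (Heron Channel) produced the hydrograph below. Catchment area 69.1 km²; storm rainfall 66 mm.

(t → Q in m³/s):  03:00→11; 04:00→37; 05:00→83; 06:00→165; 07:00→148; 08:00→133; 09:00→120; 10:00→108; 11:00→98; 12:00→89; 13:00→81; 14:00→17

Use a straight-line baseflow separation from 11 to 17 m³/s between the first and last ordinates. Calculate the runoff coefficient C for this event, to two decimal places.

C ≈ 0.73

ΣQ_DR = 922.0 m³/s; V = ΣQ_DR·Δt = 3.319 × 10^6 m³.
Runoff depth d = V / A = 48.03 mm.
C = d / P = 48.03 / 66 = 0.73.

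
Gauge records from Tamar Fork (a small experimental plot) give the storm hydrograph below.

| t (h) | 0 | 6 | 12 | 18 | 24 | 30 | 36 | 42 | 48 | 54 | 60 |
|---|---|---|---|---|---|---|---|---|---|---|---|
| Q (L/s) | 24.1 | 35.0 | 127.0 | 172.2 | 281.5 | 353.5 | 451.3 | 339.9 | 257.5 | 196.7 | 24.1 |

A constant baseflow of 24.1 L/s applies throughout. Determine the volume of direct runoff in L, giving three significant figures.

V ≈ 4.32 × 10^7 L

Direct-runoff ordinates (Q − Q_b): 0.0, 10.9, 102.9, 148.1, 257.4, 329.4, 427.2, 315.8, 233.4, 172.6, 0.0 L/s.
ΣQ_DR = 1998 L/s.
With Δt = 6 h = 21600 s, V = ΣQ_DR · Δt = 1998 × 21600 = 4.32 × 10^7 L.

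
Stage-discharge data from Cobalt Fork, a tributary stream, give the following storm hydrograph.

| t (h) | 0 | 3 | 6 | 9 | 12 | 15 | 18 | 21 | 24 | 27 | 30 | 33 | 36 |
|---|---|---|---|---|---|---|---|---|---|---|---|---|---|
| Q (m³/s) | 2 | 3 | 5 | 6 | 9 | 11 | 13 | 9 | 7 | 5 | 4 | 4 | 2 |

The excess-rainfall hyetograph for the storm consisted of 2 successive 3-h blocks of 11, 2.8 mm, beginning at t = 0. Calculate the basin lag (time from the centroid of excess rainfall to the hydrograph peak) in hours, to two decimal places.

t_L ≈ 15.89 h

Centroid of excess rainfall: t_c = Σ P_i·t̄_i / ΣP_i = 2.1087 h (block centres at 1.5, 4.5 h).
Hydrograph peak occurs at t = 18 h, so basin lag t_L = 18 − 2.1087 = 15.89 h.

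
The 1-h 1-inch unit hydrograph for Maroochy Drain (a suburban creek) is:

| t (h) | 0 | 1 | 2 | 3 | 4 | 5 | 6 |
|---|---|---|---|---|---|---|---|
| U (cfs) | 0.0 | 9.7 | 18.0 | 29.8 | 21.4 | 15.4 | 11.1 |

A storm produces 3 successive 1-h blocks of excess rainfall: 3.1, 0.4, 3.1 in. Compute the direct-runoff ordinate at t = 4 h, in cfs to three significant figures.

By discrete convolution, Q_j = Σ (P_i / 1 in) · U_{j−i}.
At t = 4 h (j=4): Q = (3.1/1)·21.4 + (0.4/1)·29.8 + (3.1/1)·18.0 = 134 cfs.

Q ≈ 134 cfs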